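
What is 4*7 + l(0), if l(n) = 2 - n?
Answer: 30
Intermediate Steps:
4*7 + l(0) = 4*7 + (2 - 1*0) = 28 + (2 + 0) = 28 + 2 = 30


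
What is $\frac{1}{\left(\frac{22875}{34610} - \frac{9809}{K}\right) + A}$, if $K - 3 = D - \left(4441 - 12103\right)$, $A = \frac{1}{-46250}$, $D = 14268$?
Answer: $\frac{1755421363125}{375114029006} \approx 4.6797$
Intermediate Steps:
$A = - \frac{1}{46250} \approx -2.1622 \cdot 10^{-5}$
$K = 21933$ ($K = 3 + \left(14268 - \left(4441 - 12103\right)\right) = 3 + \left(14268 - -7662\right) = 3 + \left(14268 + 7662\right) = 3 + 21930 = 21933$)
$\frac{1}{\left(\frac{22875}{34610} - \frac{9809}{K}\right) + A} = \frac{1}{\left(\frac{22875}{34610} - \frac{9809}{21933}\right) - \frac{1}{46250}} = \frac{1}{\left(22875 \cdot \frac{1}{34610} - \frac{9809}{21933}\right) - \frac{1}{46250}} = \frac{1}{\left(\frac{4575}{6922} - \frac{9809}{21933}\right) - \frac{1}{46250}} = \frac{1}{\frac{32445577}{151820226} - \frac{1}{46250}} = \frac{1}{\frac{375114029006}{1755421363125}} = \frac{1755421363125}{375114029006}$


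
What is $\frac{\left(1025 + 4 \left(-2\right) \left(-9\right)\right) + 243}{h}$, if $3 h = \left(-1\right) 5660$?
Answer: $- \frac{201}{283} \approx -0.71025$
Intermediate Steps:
$h = - \frac{5660}{3}$ ($h = \frac{\left(-1\right) 5660}{3} = \frac{1}{3} \left(-5660\right) = - \frac{5660}{3} \approx -1886.7$)
$\frac{\left(1025 + 4 \left(-2\right) \left(-9\right)\right) + 243}{h} = \frac{\left(1025 + 4 \left(-2\right) \left(-9\right)\right) + 243}{- \frac{5660}{3}} = \left(\left(1025 - -72\right) + 243\right) \left(- \frac{3}{5660}\right) = \left(\left(1025 + 72\right) + 243\right) \left(- \frac{3}{5660}\right) = \left(1097 + 243\right) \left(- \frac{3}{5660}\right) = 1340 \left(- \frac{3}{5660}\right) = - \frac{201}{283}$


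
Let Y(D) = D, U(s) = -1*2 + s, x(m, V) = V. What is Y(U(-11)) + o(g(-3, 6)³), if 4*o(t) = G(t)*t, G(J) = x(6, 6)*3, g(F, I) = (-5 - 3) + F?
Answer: -12005/2 ≈ -6002.5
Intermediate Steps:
g(F, I) = -8 + F
U(s) = -2 + s
G(J) = 18 (G(J) = 6*3 = 18)
o(t) = 9*t/2 (o(t) = (18*t)/4 = 9*t/2)
Y(U(-11)) + o(g(-3, 6)³) = (-2 - 11) + 9*(-8 - 3)³/2 = -13 + (9/2)*(-11)³ = -13 + (9/2)*(-1331) = -13 - 11979/2 = -12005/2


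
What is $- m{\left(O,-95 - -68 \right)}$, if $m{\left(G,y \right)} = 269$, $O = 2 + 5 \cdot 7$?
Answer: $-269$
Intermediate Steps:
$O = 37$ ($O = 2 + 35 = 37$)
$- m{\left(O,-95 - -68 \right)} = \left(-1\right) 269 = -269$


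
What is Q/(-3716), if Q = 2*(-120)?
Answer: 60/929 ≈ 0.064586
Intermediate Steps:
Q = -240
Q/(-3716) = -240/(-3716) = -240*(-1/3716) = 60/929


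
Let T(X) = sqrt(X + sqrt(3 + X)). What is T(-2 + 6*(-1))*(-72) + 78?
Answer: 78 - 72*sqrt(-8 + I*sqrt(5)) ≈ 49.808 - 205.59*I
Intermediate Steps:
T(-2 + 6*(-1))*(-72) + 78 = sqrt((-2 + 6*(-1)) + sqrt(3 + (-2 + 6*(-1))))*(-72) + 78 = sqrt((-2 - 6) + sqrt(3 + (-2 - 6)))*(-72) + 78 = sqrt(-8 + sqrt(3 - 8))*(-72) + 78 = sqrt(-8 + sqrt(-5))*(-72) + 78 = sqrt(-8 + I*sqrt(5))*(-72) + 78 = -72*sqrt(-8 + I*sqrt(5)) + 78 = 78 - 72*sqrt(-8 + I*sqrt(5))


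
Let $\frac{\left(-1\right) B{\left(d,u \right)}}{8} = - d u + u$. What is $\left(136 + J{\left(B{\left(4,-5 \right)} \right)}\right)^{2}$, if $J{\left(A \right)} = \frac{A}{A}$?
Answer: $18769$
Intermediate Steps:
$B{\left(d,u \right)} = - 8 u + 8 d u$ ($B{\left(d,u \right)} = - 8 \left(- d u + u\right) = - 8 \left(u - d u\right) = - 8 u + 8 d u$)
$J{\left(A \right)} = 1$
$\left(136 + J{\left(B{\left(4,-5 \right)} \right)}\right)^{2} = \left(136 + 1\right)^{2} = 137^{2} = 18769$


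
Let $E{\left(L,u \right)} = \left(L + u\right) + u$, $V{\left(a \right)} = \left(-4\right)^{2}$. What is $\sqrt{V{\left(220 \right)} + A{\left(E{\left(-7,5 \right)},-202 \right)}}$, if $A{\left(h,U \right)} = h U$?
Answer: $i \sqrt{590} \approx 24.29 i$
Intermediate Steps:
$V{\left(a \right)} = 16$
$E{\left(L,u \right)} = L + 2 u$
$A{\left(h,U \right)} = U h$
$\sqrt{V{\left(220 \right)} + A{\left(E{\left(-7,5 \right)},-202 \right)}} = \sqrt{16 - 202 \left(-7 + 2 \cdot 5\right)} = \sqrt{16 - 202 \left(-7 + 10\right)} = \sqrt{16 - 606} = \sqrt{-590} = i \sqrt{590}$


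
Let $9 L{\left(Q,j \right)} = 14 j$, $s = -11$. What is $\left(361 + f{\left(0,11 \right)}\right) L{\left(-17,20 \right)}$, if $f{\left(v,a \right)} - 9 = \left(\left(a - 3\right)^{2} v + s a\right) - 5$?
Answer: $\frac{68320}{9} \approx 7591.1$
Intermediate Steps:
$L{\left(Q,j \right)} = \frac{14 j}{9}$
$f{\left(v,a \right)} = 4 - 11 a + v \left(-3 + a\right)^{2}$ ($f{\left(v,a \right)} = 9 - \left(5 + 11 a - \left(a - 3\right)^{2} v\right) = 9 - \left(5 + 11 a - \left(-3 + a\right)^{2} v\right) = 9 - \left(5 + 11 a - v \left(-3 + a\right)^{2}\right) = 4 - 11 a + v \left(-3 + a\right)^{2}$)
$\left(361 + f{\left(0,11 \right)}\right) L{\left(-17,20 \right)} = \left(361 + \left(4 - 121 + 0 \left(-3 + 11\right)^{2}\right)\right) \frac{14}{9} \cdot 20 = \left(361 + \left(4 - 121 + 0 \cdot 8^{2}\right)\right) \frac{280}{9} = \left(361 + \left(4 - 121 + 0 \cdot 64\right)\right) \frac{280}{9} = \left(361 + \left(4 - 121 + 0\right)\right) \frac{280}{9} = \left(361 - 117\right) \frac{280}{9} = 244 \cdot \frac{280}{9} = \frac{68320}{9}$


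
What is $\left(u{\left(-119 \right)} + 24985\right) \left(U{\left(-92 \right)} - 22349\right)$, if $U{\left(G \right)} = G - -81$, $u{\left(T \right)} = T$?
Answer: $-556003760$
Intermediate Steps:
$U{\left(G \right)} = 81 + G$ ($U{\left(G \right)} = G + 81 = 81 + G$)
$\left(u{\left(-119 \right)} + 24985\right) \left(U{\left(-92 \right)} - 22349\right) = \left(-119 + 24985\right) \left(\left(81 - 92\right) - 22349\right) = 24866 \left(-11 - 22349\right) = 24866 \left(-22360\right) = -556003760$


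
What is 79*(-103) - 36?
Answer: -8173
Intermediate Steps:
79*(-103) - 36 = -8137 - 36 = -8173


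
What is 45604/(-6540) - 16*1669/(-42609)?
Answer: -147374723/23221905 ≈ -6.3464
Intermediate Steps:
45604/(-6540) - 16*1669/(-42609) = 45604*(-1/6540) - 26704*(-1/42609) = -11401/1635 + 26704/42609 = -147374723/23221905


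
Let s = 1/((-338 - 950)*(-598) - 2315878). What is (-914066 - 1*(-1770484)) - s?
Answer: 1323725907373/1545654 ≈ 8.5642e+5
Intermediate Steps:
s = -1/1545654 (s = 1/(-1288*(-598) - 2315878) = 1/(770224 - 2315878) = 1/(-1545654) = -1/1545654 ≈ -6.4698e-7)
(-914066 - 1*(-1770484)) - s = (-914066 - 1*(-1770484)) - 1*(-1/1545654) = (-914066 + 1770484) + 1/1545654 = 856418 + 1/1545654 = 1323725907373/1545654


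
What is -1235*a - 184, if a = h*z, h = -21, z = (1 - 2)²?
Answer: 25751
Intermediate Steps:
z = 1 (z = (-1)² = 1)
a = -21 (a = -21*1 = -21)
-1235*a - 184 = -1235*(-21) - 184 = 25935 - 184 = 25751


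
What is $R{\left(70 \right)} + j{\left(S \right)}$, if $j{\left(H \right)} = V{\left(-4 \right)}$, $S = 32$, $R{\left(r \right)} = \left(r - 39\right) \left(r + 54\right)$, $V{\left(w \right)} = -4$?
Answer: $3840$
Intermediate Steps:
$R{\left(r \right)} = \left(-39 + r\right) \left(54 + r\right)$
$j{\left(H \right)} = -4$
$R{\left(70 \right)} + j{\left(S \right)} = \left(-2106 + 70^{2} + 15 \cdot 70\right) - 4 = \left(-2106 + 4900 + 1050\right) - 4 = 3844 - 4 = 3840$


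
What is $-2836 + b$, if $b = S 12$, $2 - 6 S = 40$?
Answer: $-2912$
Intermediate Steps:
$S = - \frac{19}{3}$ ($S = \frac{1}{3} - \frac{20}{3} = - \frac{19}{3} \approx -6.3333$)
$b = -76$ ($b = \left(- \frac{19}{3}\right) 12 = -76$)
$-2836 + b = -2836 - 76 = -2912$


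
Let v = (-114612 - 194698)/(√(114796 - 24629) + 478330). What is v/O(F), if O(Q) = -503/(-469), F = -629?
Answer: -69389606328700/115086147862699 + 145066390*√90167/115086147862699 ≈ -0.60256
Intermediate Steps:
O(Q) = 503/469 (O(Q) = -503*(-1/469) = 503/469)
v = -309310/(478330 + √90167) (v = -309310/(√90167 + 478330) = -309310/(478330 + √90167) ≈ -0.64624)
v/O(F) = (-147952252300/228799498733 + 309310*√90167/228799498733)/(503/469) = (-147952252300/228799498733 + 309310*√90167/228799498733)*(469/503) = -69389606328700/115086147862699 + 145066390*√90167/115086147862699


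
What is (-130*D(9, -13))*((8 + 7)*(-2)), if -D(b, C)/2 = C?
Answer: 101400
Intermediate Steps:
D(b, C) = -2*C
(-130*D(9, -13))*((8 + 7)*(-2)) = (-(-260)*(-13))*((8 + 7)*(-2)) = (-130*26)*(15*(-2)) = -3380*(-30) = 101400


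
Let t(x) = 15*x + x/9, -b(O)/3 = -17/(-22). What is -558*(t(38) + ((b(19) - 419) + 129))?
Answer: -1730327/11 ≈ -1.5730e+5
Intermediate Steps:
b(O) = -51/22 (b(O) = -(-51)/(-22) = -(-51)*(-1)/22 = -3*17/22 = -51/22)
t(x) = 136*x/9 (t(x) = 15*x + x*(⅑) = 15*x + x/9 = 136*x/9)
-558*(t(38) + ((b(19) - 419) + 129)) = -558*((136/9)*38 + ((-51/22 - 419) + 129)) = -558*(5168/9 + (-9269/22 + 129)) = -558*(5168/9 - 6431/22) = -558*55817/198 = -1730327/11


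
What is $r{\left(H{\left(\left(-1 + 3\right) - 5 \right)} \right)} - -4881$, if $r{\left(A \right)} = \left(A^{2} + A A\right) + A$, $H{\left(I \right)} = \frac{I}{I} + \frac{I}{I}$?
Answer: $4891$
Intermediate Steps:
$H{\left(I \right)} = 2$ ($H{\left(I \right)} = 1 + 1 = 2$)
$r{\left(A \right)} = A + 2 A^{2}$ ($r{\left(A \right)} = \left(A^{2} + A^{2}\right) + A = 2 A^{2} + A = A + 2 A^{2}$)
$r{\left(H{\left(\left(-1 + 3\right) - 5 \right)} \right)} - -4881 = 2 \left(1 + 2 \cdot 2\right) - -4881 = 2 \left(1 + 4\right) + 4881 = 2 \cdot 5 + 4881 = 10 + 4881 = 4891$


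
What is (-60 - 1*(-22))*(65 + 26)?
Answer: -3458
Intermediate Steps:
(-60 - 1*(-22))*(65 + 26) = (-60 + 22)*91 = -38*91 = -3458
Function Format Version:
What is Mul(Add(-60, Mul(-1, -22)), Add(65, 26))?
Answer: -3458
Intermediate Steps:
Mul(Add(-60, Mul(-1, -22)), Add(65, 26)) = Mul(Add(-60, 22), 91) = Mul(-38, 91) = -3458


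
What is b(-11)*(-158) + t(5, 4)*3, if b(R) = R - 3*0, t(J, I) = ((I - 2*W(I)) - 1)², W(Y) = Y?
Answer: 1813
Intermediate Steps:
t(J, I) = (-1 - I)² (t(J, I) = ((I - 2*I) - 1)² = (-I - 1)² = (-1 - I)²)
b(R) = R (b(R) = R + 0 = R)
b(-11)*(-158) + t(5, 4)*3 = -11*(-158) + (1 + 4)²*3 = 1738 + 5²*3 = 1738 + 25*3 = 1738 + 75 = 1813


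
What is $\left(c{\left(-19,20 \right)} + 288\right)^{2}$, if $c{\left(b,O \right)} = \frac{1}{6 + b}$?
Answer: $\frac{14010049}{169} \approx 82900.0$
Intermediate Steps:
$\left(c{\left(-19,20 \right)} + 288\right)^{2} = \left(\frac{1}{6 - 19} + 288\right)^{2} = \left(\frac{1}{-13} + 288\right)^{2} = \left(- \frac{1}{13} + 288\right)^{2} = \left(\frac{3743}{13}\right)^{2} = \frac{14010049}{169}$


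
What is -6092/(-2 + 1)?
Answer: 6092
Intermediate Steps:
-6092/(-2 + 1) = -6092/(-1) = -6092*(-1) = 6092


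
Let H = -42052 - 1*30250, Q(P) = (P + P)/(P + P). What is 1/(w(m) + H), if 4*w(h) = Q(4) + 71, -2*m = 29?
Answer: -1/72284 ≈ -1.3834e-5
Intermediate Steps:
m = -29/2 (m = -½*29 = -29/2 ≈ -14.500)
Q(P) = 1 (Q(P) = (2*P)/((2*P)) = (2*P)*(1/(2*P)) = 1)
w(h) = 18 (w(h) = (1 + 71)/4 = (¼)*72 = 18)
H = -72302 (H = -42052 - 30250 = -72302)
1/(w(m) + H) = 1/(18 - 72302) = 1/(-72284) = -1/72284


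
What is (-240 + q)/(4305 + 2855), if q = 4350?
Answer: 411/716 ≈ 0.57402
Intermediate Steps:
(-240 + q)/(4305 + 2855) = (-240 + 4350)/(4305 + 2855) = 4110/7160 = 4110*(1/7160) = 411/716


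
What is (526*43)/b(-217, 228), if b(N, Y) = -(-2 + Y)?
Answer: -11309/113 ≈ -100.08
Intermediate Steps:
b(N, Y) = 2 - Y
(526*43)/b(-217, 228) = (526*43)/(2 - 1*228) = 22618/(2 - 228) = 22618/(-226) = 22618*(-1/226) = -11309/113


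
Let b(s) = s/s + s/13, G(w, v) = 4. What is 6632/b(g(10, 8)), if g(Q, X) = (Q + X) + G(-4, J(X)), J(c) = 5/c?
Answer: 86216/35 ≈ 2463.3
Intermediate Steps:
g(Q, X) = 4 + Q + X (g(Q, X) = (Q + X) + 4 = 4 + Q + X)
b(s) = 1 + s/13 (b(s) = 1 + s*(1/13) = 1 + s/13)
6632/b(g(10, 8)) = 6632/(1 + (4 + 10 + 8)/13) = 6632/(1 + (1/13)*22) = 6632/(1 + 22/13) = 6632/(35/13) = 6632*(13/35) = 86216/35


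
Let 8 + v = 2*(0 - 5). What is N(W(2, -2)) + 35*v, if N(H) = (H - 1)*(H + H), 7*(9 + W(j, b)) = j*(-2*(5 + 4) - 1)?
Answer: -9054/49 ≈ -184.78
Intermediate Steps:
W(j, b) = -9 - 19*j/7 (W(j, b) = -9 + (j*(-2*(5 + 4) - 1))/7 = -9 + (j*(-2*9 - 1))/7 = -9 + (j*(-18 - 1))/7 = -9 + (j*(-19))/7 = -9 + (-19*j)/7 = -9 - 19*j/7)
N(H) = 2*H*(-1 + H) (N(H) = (-1 + H)*(2*H) = 2*H*(-1 + H))
v = -18 (v = -8 + 2*(0 - 5) = -8 + 2*(-5) = -8 - 10 = -18)
N(W(2, -2)) + 35*v = 2*(-9 - 19/7*2)*(-1 + (-9 - 19/7*2)) + 35*(-18) = 2*(-9 - 38/7)*(-1 + (-9 - 38/7)) - 630 = 2*(-101/7)*(-1 - 101/7) - 630 = 2*(-101/7)*(-108/7) - 630 = 21816/49 - 630 = -9054/49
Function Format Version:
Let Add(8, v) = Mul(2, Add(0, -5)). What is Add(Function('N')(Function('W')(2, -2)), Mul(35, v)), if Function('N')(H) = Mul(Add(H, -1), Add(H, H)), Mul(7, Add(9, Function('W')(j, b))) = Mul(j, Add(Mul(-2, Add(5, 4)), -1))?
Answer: Rational(-9054, 49) ≈ -184.78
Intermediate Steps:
Function('W')(j, b) = Add(-9, Mul(Rational(-19, 7), j)) (Function('W')(j, b) = Add(-9, Mul(Rational(1, 7), Mul(j, Add(Mul(-2, Add(5, 4)), -1)))) = Add(-9, Mul(Rational(1, 7), Mul(j, Add(Mul(-2, 9), -1)))) = Add(-9, Mul(Rational(1, 7), Mul(j, Add(-18, -1)))) = Add(-9, Mul(Rational(1, 7), Mul(j, -19))) = Add(-9, Mul(Rational(1, 7), Mul(-19, j))) = Add(-9, Mul(Rational(-19, 7), j)))
Function('N')(H) = Mul(2, H, Add(-1, H)) (Function('N')(H) = Mul(Add(-1, H), Mul(2, H)) = Mul(2, H, Add(-1, H)))
v = -18 (v = Add(-8, Mul(2, Add(0, -5))) = Add(-8, Mul(2, -5)) = Add(-8, -10) = -18)
Add(Function('N')(Function('W')(2, -2)), Mul(35, v)) = Add(Mul(2, Add(-9, Mul(Rational(-19, 7), 2)), Add(-1, Add(-9, Mul(Rational(-19, 7), 2)))), Mul(35, -18)) = Add(Mul(2, Add(-9, Rational(-38, 7)), Add(-1, Add(-9, Rational(-38, 7)))), -630) = Add(Mul(2, Rational(-101, 7), Add(-1, Rational(-101, 7))), -630) = Add(Mul(2, Rational(-101, 7), Rational(-108, 7)), -630) = Add(Rational(21816, 49), -630) = Rational(-9054, 49)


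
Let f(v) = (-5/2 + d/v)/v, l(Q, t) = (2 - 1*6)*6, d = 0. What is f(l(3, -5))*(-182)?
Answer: -455/24 ≈ -18.958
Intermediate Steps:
l(Q, t) = -24 (l(Q, t) = (2 - 6)*6 = -4*6 = -24)
f(v) = -5/(2*v) (f(v) = (-5/2 + 0/v)/v = (-5*½ + 0)/v = (-5/2 + 0)/v = -5/(2*v))
f(l(3, -5))*(-182) = -5/2/(-24)*(-182) = -5/2*(-1/24)*(-182) = (5/48)*(-182) = -455/24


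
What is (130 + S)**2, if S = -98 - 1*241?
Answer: 43681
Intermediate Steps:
S = -339 (S = -98 - 241 = -339)
(130 + S)**2 = (130 - 339)**2 = (-209)**2 = 43681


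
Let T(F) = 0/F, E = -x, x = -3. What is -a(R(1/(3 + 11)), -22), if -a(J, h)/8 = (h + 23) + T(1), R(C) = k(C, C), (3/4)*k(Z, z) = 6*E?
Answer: 8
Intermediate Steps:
E = 3 (E = -1*(-3) = 3)
k(Z, z) = 24 (k(Z, z) = 4*(6*3)/3 = (4/3)*18 = 24)
T(F) = 0
R(C) = 24
a(J, h) = -184 - 8*h (a(J, h) = -8*((h + 23) + 0) = -8*((23 + h) + 0) = -8*(23 + h) = -184 - 8*h)
-a(R(1/(3 + 11)), -22) = -(-184 - 8*(-22)) = -(-184 + 176) = -1*(-8) = 8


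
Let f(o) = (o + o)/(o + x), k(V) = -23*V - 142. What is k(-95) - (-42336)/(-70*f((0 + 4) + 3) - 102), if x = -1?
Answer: 374805/199 ≈ 1883.4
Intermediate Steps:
k(V) = -142 - 23*V
f(o) = 2*o/(-1 + o) (f(o) = (o + o)/(o - 1) = (2*o)/(-1 + o) = 2*o/(-1 + o))
k(-95) - (-42336)/(-70*f((0 + 4) + 3) - 102) = (-142 - 23*(-95)) - (-42336)/(-140*((0 + 4) + 3)/(-1 + ((0 + 4) + 3)) - 102) = (-142 + 2185) - (-42336)/(-140*(4 + 3)/(-1 + (4 + 3)) - 102) = 2043 - (-42336)/(-140*7/(-1 + 7) - 102) = 2043 - (-42336)/(-140*7/6 - 102) = 2043 - (-42336)/(-70*7/3 - 102) = 2043 - (-42336)/(-490/3 - 102) = 2043 - (-42336)/(-796/3) = 2043 - (-42336)*(-3)/796 = 2043 - 1*31752/199 = 2043 - 31752/199 = 374805/199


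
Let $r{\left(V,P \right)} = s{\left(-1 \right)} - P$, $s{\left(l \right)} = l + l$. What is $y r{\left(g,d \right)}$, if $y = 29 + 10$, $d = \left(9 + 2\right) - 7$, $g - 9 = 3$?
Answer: $-234$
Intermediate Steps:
$g = 12$ ($g = 9 + 3 = 12$)
$s{\left(l \right)} = 2 l$
$d = 4$ ($d = 11 - 7 = 4$)
$r{\left(V,P \right)} = -2 - P$ ($r{\left(V,P \right)} = 2 \left(-1\right) - P = -2 - P$)
$y = 39$
$y r{\left(g,d \right)} = 39 \left(-2 - 4\right) = 39 \left(-6\right) = -234$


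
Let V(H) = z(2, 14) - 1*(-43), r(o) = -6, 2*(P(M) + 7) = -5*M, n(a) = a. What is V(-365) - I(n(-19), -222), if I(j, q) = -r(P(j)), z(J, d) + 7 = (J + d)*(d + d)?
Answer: 478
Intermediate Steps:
P(M) = -7 - 5*M/2 (P(M) = -7 + (-5*M)/2 = -7 - 5*M/2)
z(J, d) = -7 + 2*d*(J + d) (z(J, d) = -7 + (J + d)*(d + d) = -7 + (J + d)*(2*d) = -7 + 2*d*(J + d))
V(H) = 484 (V(H) = (-7 + 2*14**2 + 2*2*14) - 1*(-43) = (-7 + 2*196 + 56) + 43 = (-7 + 392 + 56) + 43 = 441 + 43 = 484)
I(j, q) = 6 (I(j, q) = -1*(-6) = 6)
V(-365) - I(n(-19), -222) = 484 - 1*6 = 484 - 6 = 478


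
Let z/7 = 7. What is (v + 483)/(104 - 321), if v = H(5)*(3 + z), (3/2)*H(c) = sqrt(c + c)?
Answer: -69/31 - 104*sqrt(10)/651 ≈ -2.7310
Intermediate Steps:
z = 49 (z = 7*7 = 49)
H(c) = 2*sqrt(2)*sqrt(c)/3 (H(c) = 2*sqrt(c + c)/3 = 2*sqrt(2*c)/3 = 2*(sqrt(2)*sqrt(c))/3 = 2*sqrt(2)*sqrt(c)/3)
v = 104*sqrt(10)/3 (v = (2*sqrt(2)*sqrt(5)/3)*(3 + 49) = (2*sqrt(10)/3)*52 = 104*sqrt(10)/3 ≈ 109.63)
(v + 483)/(104 - 321) = (104*sqrt(10)/3 + 483)/(104 - 321) = (483 + 104*sqrt(10)/3)/(-217) = (483 + 104*sqrt(10)/3)*(-1/217) = -69/31 - 104*sqrt(10)/651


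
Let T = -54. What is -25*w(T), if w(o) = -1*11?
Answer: 275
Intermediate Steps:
w(o) = -11
-25*w(T) = -25*(-11) = 275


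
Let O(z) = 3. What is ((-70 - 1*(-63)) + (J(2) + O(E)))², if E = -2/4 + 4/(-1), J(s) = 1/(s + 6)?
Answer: 961/64 ≈ 15.016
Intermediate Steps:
J(s) = 1/(6 + s)
E = -9/2 (E = -2*¼ + 4*(-1) = -½ - 4 = -9/2 ≈ -4.5000)
((-70 - 1*(-63)) + (J(2) + O(E)))² = ((-70 - 1*(-63)) + (1/(6 + 2) + 3))² = ((-70 + 63) + (1/8 + 3))² = (-7 + (⅛ + 3))² = (-7 + 25/8)² = (-31/8)² = 961/64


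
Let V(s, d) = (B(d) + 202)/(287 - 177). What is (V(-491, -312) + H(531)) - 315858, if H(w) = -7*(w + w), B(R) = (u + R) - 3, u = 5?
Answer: -17781114/55 ≈ -3.2329e+5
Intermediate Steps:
B(R) = 2 + R (B(R) = (5 + R) - 3 = 2 + R)
V(s, d) = 102/55 + d/110 (V(s, d) = ((2 + d) + 202)/(287 - 177) = (204 + d)/110 = (204 + d)*(1/110) = 102/55 + d/110)
H(w) = -14*w
(V(-491, -312) + H(531)) - 315858 = ((102/55 + (1/110)*(-312)) - 14*531) - 315858 = ((102/55 - 156/55) - 7434) - 315858 = (-54/55 - 7434) - 315858 = -408924/55 - 315858 = -17781114/55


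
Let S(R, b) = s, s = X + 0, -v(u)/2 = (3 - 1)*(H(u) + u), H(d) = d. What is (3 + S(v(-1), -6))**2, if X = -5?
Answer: 4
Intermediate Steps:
v(u) = -8*u (v(u) = -2*(3 - 1)*(u + u) = -4*2*u = -8*u)
s = -5 (s = -5 + 0 = -5)
S(R, b) = -5
(3 + S(v(-1), -6))**2 = (3 - 5)**2 = (-2)**2 = 4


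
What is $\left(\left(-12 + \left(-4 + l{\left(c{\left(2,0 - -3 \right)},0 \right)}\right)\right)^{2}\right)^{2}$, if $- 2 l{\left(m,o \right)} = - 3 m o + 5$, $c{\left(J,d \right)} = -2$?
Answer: $\frac{1874161}{16} \approx 1.1714 \cdot 10^{5}$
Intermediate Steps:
$l{\left(m,o \right)} = - \frac{5}{2} + \frac{3 m o}{2}$ ($l{\left(m,o \right)} = - \frac{- 3 m o + 5}{2} = - \frac{5 - 3 m o}{2} = - \frac{5}{2} + \frac{3 m o}{2}$)
$\left(\left(-12 + \left(-4 + l{\left(c{\left(2,0 - -3 \right)},0 \right)}\right)\right)^{2}\right)^{2} = \left(\left(-12 - \left(\frac{13}{2} + 0\right)\right)^{2}\right)^{2} = \left(\left(-12 + \left(-4 + \left(- \frac{5}{2} + 0\right)\right)\right)^{2}\right)^{2} = \left(\left(-12 - \frac{13}{2}\right)^{2}\right)^{2} = \left(\left(- \frac{37}{2}\right)^{2}\right)^{2} = \left(\frac{1369}{4}\right)^{2} = \frac{1874161}{16}$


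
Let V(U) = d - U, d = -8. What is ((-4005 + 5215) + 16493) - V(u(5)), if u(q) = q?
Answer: 17716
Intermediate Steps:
V(U) = -8 - U
((-4005 + 5215) + 16493) - V(u(5)) = ((-4005 + 5215) + 16493) - (-8 - 1*5) = (1210 + 16493) - (-8 - 5) = 17703 - 1*(-13) = 17703 + 13 = 17716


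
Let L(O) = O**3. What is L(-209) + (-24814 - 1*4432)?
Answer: -9158575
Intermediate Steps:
L(-209) + (-24814 - 1*4432) = (-209)**3 + (-24814 - 1*4432) = -9129329 + (-24814 - 4432) = -9129329 - 29246 = -9158575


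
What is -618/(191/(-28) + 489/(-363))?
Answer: 697928/9225 ≈ 75.656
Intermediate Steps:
-618/(191/(-28) + 489/(-363)) = -618/(191*(-1/28) + 489*(-1/363)) = -618/(-191/28 - 163/121) = -618/(-27675/3388) = -618*(-3388/27675) = 697928/9225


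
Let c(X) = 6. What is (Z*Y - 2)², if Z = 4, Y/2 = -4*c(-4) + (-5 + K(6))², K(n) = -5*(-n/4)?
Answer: 20736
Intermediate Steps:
K(n) = 5*n/4 (K(n) = -(-5)*n/4 = 5*n/4)
Y = -71/2 (Y = 2*(-4*6 + (-5 + (5/4)*6)²) = 2*(-24 + (-5 + 15/2)²) = 2*(-24 + (5/2)²) = 2*(-24 + 25/4) = 2*(-71/4) = -71/2 ≈ -35.500)
(Z*Y - 2)² = (4*(-71/2) - 2)² = (-142 - 2)² = (-144)² = 20736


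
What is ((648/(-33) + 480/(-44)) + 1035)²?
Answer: 122080401/121 ≈ 1.0089e+6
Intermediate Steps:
((648/(-33) + 480/(-44)) + 1035)² = ((648*(-1/33) + 480*(-1/44)) + 1035)² = ((-216/11 - 120/11) + 1035)² = (-336/11 + 1035)² = (11049/11)² = 122080401/121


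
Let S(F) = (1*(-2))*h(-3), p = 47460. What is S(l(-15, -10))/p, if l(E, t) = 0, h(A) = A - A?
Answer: 0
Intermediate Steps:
h(A) = 0
S(F) = 0 (S(F) = (1*(-2))*0 = -2*0 = 0)
S(l(-15, -10))/p = 0/47460 = 0*(1/47460) = 0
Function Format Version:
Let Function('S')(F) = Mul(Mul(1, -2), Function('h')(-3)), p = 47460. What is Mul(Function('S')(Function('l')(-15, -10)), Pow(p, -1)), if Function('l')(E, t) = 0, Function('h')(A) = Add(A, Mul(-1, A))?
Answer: 0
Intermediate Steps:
Function('h')(A) = 0
Function('S')(F) = 0 (Function('S')(F) = Mul(Mul(1, -2), 0) = Mul(-2, 0) = 0)
Mul(Function('S')(Function('l')(-15, -10)), Pow(p, -1)) = Mul(0, Pow(47460, -1)) = Mul(0, Rational(1, 47460)) = 0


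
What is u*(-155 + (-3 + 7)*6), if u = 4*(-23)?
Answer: 12052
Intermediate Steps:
u = -92
u*(-155 + (-3 + 7)*6) = -92*(-155 + (-3 + 7)*6) = -92*(-155 + 4*6) = -92*(-155 + 24) = -92*(-131) = 12052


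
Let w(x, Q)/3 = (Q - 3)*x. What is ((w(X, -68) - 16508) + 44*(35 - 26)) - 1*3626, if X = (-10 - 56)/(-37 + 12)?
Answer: -507508/25 ≈ -20300.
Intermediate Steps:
X = 66/25 (X = -66/(-25) = -66*(-1/25) = 66/25 ≈ 2.6400)
w(x, Q) = 3*x*(-3 + Q) (w(x, Q) = 3*((Q - 3)*x) = 3*((-3 + Q)*x) = 3*(x*(-3 + Q)) = 3*x*(-3 + Q))
((w(X, -68) - 16508) + 44*(35 - 26)) - 1*3626 = ((3*(66/25)*(-3 - 68) - 16508) + 44*(35 - 26)) - 1*3626 = ((3*(66/25)*(-71) - 16508) + 44*9) - 3626 = ((-14058/25 - 16508) + 396) - 3626 = (-426758/25 + 396) - 3626 = -416858/25 - 3626 = -507508/25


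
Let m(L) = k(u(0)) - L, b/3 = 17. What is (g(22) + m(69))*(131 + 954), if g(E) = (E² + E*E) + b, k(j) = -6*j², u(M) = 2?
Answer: 1004710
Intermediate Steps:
b = 51 (b = 3*17 = 51)
g(E) = 51 + 2*E² (g(E) = (E² + E*E) + 51 = (E² + E²) + 51 = 2*E² + 51 = 51 + 2*E²)
m(L) = -24 - L (m(L) = -6*2² - L = -6*4 - L = -24 - L)
(g(22) + m(69))*(131 + 954) = ((51 + 2*22²) + (-24 - 1*69))*(131 + 954) = ((51 + 2*484) + (-24 - 69))*1085 = ((51 + 968) - 93)*1085 = (1019 - 93)*1085 = 926*1085 = 1004710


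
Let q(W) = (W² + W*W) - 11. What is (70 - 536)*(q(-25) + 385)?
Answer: -756784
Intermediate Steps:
q(W) = -11 + 2*W² (q(W) = (W² + W²) - 11 = 2*W² - 11 = -11 + 2*W²)
(70 - 536)*(q(-25) + 385) = (70 - 536)*((-11 + 2*(-25)²) + 385) = -466*((-11 + 2*625) + 385) = -466*((-11 + 1250) + 385) = -466*(1239 + 385) = -466*1624 = -756784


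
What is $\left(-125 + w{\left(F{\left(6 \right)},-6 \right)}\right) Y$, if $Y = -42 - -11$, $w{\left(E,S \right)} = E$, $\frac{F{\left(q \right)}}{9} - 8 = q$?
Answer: $-31$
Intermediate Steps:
$F{\left(q \right)} = 72 + 9 q$
$Y = -31$ ($Y = -42 + 11 = -31$)
$\left(-125 + w{\left(F{\left(6 \right)},-6 \right)}\right) Y = \left(-125 + \left(72 + 9 \cdot 6\right)\right) \left(-31\right) = \left(-125 + \left(72 + 54\right)\right) \left(-31\right) = \left(-125 + 126\right) \left(-31\right) = 1 \left(-31\right) = -31$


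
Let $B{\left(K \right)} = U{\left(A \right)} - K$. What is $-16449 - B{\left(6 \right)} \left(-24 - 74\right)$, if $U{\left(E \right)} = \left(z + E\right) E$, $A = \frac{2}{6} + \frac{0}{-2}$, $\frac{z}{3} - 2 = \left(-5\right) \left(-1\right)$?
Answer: $- \frac{147061}{9} \approx -16340.0$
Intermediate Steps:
$z = 21$ ($z = 6 + 3 \left(\left(-5\right) \left(-1\right)\right) = 6 + 3 \cdot 5 = 6 + 15 = 21$)
$A = \frac{1}{3}$ ($A = 2 \cdot \frac{1}{6} + 0 \left(- \frac{1}{2}\right) = \frac{1}{3} + 0 = \frac{1}{3} \approx 0.33333$)
$U{\left(E \right)} = E \left(21 + E\right)$ ($U{\left(E \right)} = \left(21 + E\right) E = E \left(21 + E\right)$)
$B{\left(K \right)} = \frac{64}{9} - K$ ($B{\left(K \right)} = \frac{21 + \frac{1}{3}}{3} - K = \frac{1}{3} \cdot \frac{64}{3} - K = \frac{64}{9} - K$)
$-16449 - B{\left(6 \right)} \left(-24 - 74\right) = -16449 - \left(\frac{64}{9} - 6\right) \left(-24 - 74\right) = -16449 - \left(\frac{64}{9} - 6\right) \left(-98\right) = -16449 - \frac{10}{9} \left(-98\right) = -16449 - - \frac{980}{9} = -16449 + \frac{980}{9} = - \frac{147061}{9}$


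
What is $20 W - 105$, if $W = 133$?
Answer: $2555$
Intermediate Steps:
$20 W - 105 = 20 \cdot 133 - 105 = 2660 - 105 = 2555$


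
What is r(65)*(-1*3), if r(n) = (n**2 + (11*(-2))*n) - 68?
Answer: -8181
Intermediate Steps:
r(n) = -68 + n**2 - 22*n (r(n) = (n**2 - 22*n) - 68 = -68 + n**2 - 22*n)
r(65)*(-1*3) = (-68 + 65**2 - 22*65)*(-1*3) = (-68 + 4225 - 1430)*(-3) = 2727*(-3) = -8181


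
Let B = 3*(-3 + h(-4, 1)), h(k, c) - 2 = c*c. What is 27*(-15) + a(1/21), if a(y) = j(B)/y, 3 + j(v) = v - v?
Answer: -468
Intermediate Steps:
h(k, c) = 2 + c² (h(k, c) = 2 + c*c = 2 + c²)
B = 0 (B = 3*(-3 + (2 + 1²)) = 3*(-3 + (2 + 1)) = 3*(-3 + 3) = 3*0 = 0)
j(v) = -3 (j(v) = -3 + (v - v) = -3 + 0 = -3)
a(y) = -3/y
27*(-15) + a(1/21) = 27*(-15) - 3/(1/21) = -405 - 3/1/21 = -405 - 3*21 = -405 - 63 = -468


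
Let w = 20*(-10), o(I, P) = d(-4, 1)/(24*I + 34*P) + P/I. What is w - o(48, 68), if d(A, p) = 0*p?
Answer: -2417/12 ≈ -201.42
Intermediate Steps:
d(A, p) = 0
o(I, P) = P/I (o(I, P) = 0/(24*I + 34*P) + P/I = 0 + P/I = P/I)
w = -200
w - o(48, 68) = -200 - 68/48 = -200 - 1*17/12 = -200 - 17/12 = -2417/12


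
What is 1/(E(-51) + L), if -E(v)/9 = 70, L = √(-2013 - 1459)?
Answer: -45/28598 - I*√217/100093 ≈ -0.0015735 - 0.00014717*I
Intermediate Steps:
L = 4*I*√217 (L = √(-3472) = 4*I*√217 ≈ 58.924*I)
E(v) = -630 (E(v) = -9*70 = -630)
1/(E(-51) + L) = 1/(-630 + 4*I*√217)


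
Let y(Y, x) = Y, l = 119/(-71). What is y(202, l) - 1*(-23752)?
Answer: 23954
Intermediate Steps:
l = -119/71 (l = 119*(-1/71) = -119/71 ≈ -1.6761)
y(202, l) - 1*(-23752) = 202 - 1*(-23752) = 202 + 23752 = 23954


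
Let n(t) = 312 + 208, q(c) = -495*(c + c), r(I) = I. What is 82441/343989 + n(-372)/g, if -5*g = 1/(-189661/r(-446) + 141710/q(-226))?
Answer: -105580408624963651/95349966921 ≈ -1.1073e+6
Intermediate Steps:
q(c) = -990*c
n(t) = 520
g = -2494701/5312244350 (g = -1/(5*(-189661/(-446) + 141710/((-990*(-226))))) = -1/(5*(-189661*(-1/446) + 141710/223740)) = -1/(5*(189661/446 + 141710*(1/223740))) = -1/(5*(189661/446 + 14171/22374)) = -1/(5*1062448870/2494701) = -1/5*2494701/1062448870 = -2494701/5312244350 ≈ -0.00046961)
82441/343989 + n(-372)/g = 82441/343989 + 520/(-2494701/5312244350) = 82441*(1/343989) + 520*(-5312244350/2494701) = 82441/343989 - 2762367062000/2494701 = -105580408624963651/95349966921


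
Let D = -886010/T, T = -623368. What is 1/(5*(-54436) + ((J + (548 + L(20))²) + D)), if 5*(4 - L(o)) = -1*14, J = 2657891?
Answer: 7792100/20988141826209 ≈ 3.7126e-7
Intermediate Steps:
D = 443005/311684 (D = -886010/(-623368) = -886010*(-1/623368) = 443005/311684 ≈ 1.4213)
L(o) = 34/5 (L(o) = 4 - (-1)*14/5 = 4 - ⅕*(-14) = 4 + 14/5 = 34/5)
1/(5*(-54436) + ((J + (548 + L(20))²) + D)) = 1/(5*(-54436) + ((2657891 + (548 + 34/5)²) + 443005/311684)) = 1/(-272180 + ((2657891 + (2774/5)²) + 443005/311684)) = 1/(-272180 + ((2657891 + 7695076/25) + 443005/311684)) = 1/(-272180 + (74142351/25 + 443005/311684)) = 1/(-272180 + 23108995604209/7792100) = 1/(20988141826209/7792100) = 7792100/20988141826209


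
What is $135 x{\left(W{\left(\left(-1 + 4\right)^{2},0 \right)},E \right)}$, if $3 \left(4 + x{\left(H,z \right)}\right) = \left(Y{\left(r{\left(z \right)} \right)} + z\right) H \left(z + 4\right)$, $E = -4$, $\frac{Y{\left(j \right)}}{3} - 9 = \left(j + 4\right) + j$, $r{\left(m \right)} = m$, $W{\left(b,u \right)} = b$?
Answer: $-540$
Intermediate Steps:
$Y{\left(j \right)} = 39 + 6 j$ ($Y{\left(j \right)} = 27 + 3 \left(\left(j + 4\right) + j\right) = 27 + 3 \left(\left(4 + j\right) + j\right) = 27 + 3 \left(4 + 2 j\right) = 27 + \left(12 + 6 j\right) = 39 + 6 j$)
$x{\left(H,z \right)} = -4 + \frac{H \left(4 + z\right) \left(39 + 7 z\right)}{3}$ ($x{\left(H,z \right)} = -4 + \frac{\left(\left(39 + 6 z\right) + z\right) H \left(z + 4\right)}{3} = -4 + \frac{\left(39 + 7 z\right) H \left(4 + z\right)}{3} = -4 + \frac{H \left(39 + 7 z\right) \left(4 + z\right)}{3} = -4 + \frac{H \left(4 + z\right) \left(39 + 7 z\right)}{3}$)
$135 x{\left(W{\left(\left(-1 + 4\right)^{2},0 \right)},E \right)} = 135 \left(-4 + 52 \left(-1 + 4\right)^{2} + \frac{7 \left(-1 + 4\right)^{2} \left(-4\right)^{2}}{3} + \frac{67}{3} \left(-1 + 4\right)^{2} \left(-4\right)\right) = 135 \left(-4 + 52 \cdot 3^{2} + \frac{7}{3} \cdot 3^{2} \cdot 16 + \frac{67}{3} \cdot 3^{2} \left(-4\right)\right) = 135 \left(-4 + 52 \cdot 9 + \frac{7}{3} \cdot 9 \cdot 16 + \frac{67}{3} \cdot 9 \left(-4\right)\right) = 135 \left(-4 + 468 + 336 - 804\right) = 135 \left(-4\right) = -540$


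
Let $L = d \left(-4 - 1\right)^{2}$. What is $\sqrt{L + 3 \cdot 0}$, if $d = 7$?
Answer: $5 \sqrt{7} \approx 13.229$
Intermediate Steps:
$L = 175$ ($L = 7 \left(-4 - 1\right)^{2} = 7 \left(-5\right)^{2} = 7 \cdot 25 = 175$)
$\sqrt{L + 3 \cdot 0} = \sqrt{175 + 3 \cdot 0} = \sqrt{175 + 0} = \sqrt{175} = 5 \sqrt{7}$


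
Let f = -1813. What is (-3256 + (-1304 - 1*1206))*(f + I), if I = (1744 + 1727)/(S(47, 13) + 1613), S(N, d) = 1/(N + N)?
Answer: 175905428150/16847 ≈ 1.0441e+7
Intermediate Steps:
S(N, d) = 1/(2*N)
I = 108758/50541 (I = (1744 + 1727)/((½)/47 + 1613) = 3471/((½)*(1/47) + 1613) = 3471/(1/94 + 1613) = 3471/(151623/94) = 3471*(94/151623) = 108758/50541 ≈ 2.1519)
(-3256 + (-1304 - 1*1206))*(f + I) = (-3256 + (-1304 - 1*1206))*(-1813 + 108758/50541) = (-3256 + (-1304 - 1206))*(-91522075/50541) = (-3256 - 2510)*(-91522075/50541) = -5766*(-91522075/50541) = 175905428150/16847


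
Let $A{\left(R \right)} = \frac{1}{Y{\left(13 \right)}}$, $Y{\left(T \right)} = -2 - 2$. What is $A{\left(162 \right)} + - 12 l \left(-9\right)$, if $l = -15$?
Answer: $- \frac{6481}{4} \approx -1620.3$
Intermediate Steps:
$Y{\left(T \right)} = -4$
$A{\left(R \right)} = - \frac{1}{4}$ ($A{\left(R \right)} = \frac{1}{-4} = - \frac{1}{4}$)
$A{\left(162 \right)} + - 12 l \left(-9\right) = - \frac{1}{4} + \left(-12\right) \left(-15\right) \left(-9\right) = - \frac{1}{4} + 180 \left(-9\right) = - \frac{1}{4} - 1620 = - \frac{6481}{4}$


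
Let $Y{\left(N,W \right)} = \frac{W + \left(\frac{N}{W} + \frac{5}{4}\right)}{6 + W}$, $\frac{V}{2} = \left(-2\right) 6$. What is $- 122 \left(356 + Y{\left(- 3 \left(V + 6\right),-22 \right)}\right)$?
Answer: $- \frac{15350345}{352} \approx -43609.0$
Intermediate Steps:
$V = -24$ ($V = 2 \left(\left(-2\right) 6\right) = 2 \left(-12\right) = -24$)
$Y{\left(N,W \right)} = \frac{\frac{5}{4} + W + \frac{N}{W}}{6 + W}$ ($Y{\left(N,W \right)} = \frac{W + \left(\frac{N}{W} + 5 \cdot \frac{1}{4}\right)}{6 + W} = \frac{W + \left(\frac{N}{W} + \frac{5}{4}\right)}{6 + W} = \frac{W + \left(\frac{5}{4} + \frac{N}{W}\right)}{6 + W} = \frac{\frac{5}{4} + W + \frac{N}{W}}{6 + W}$)
$- 122 \left(356 + Y{\left(- 3 \left(V + 6\right),-22 \right)}\right) = - 122 \left(356 + \frac{- 3 \left(-24 + 6\right) + \left(-22\right)^{2} + \frac{5}{4} \left(-22\right)}{\left(-22\right) \left(6 - 22\right)}\right) = - 122 \left(356 - \frac{\left(-3\right) \left(-18\right) + 484 - \frac{55}{2}}{22 \left(-16\right)}\right) = - 122 \left(356 - - \frac{54 + 484 - \frac{55}{2}}{352}\right) = - 122 \left(356 - \left(- \frac{1}{352}\right) \frac{1021}{2}\right) = - 122 \left(356 + \frac{1021}{704}\right) = \left(-122\right) \frac{251645}{704} = - \frac{15350345}{352}$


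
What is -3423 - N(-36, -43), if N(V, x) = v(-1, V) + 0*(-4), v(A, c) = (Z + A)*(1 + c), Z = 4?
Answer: -3318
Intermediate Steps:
v(A, c) = (1 + c)*(4 + A) (v(A, c) = (4 + A)*(1 + c) = (1 + c)*(4 + A))
N(V, x) = 3 + 3*V (N(V, x) = (4 - 1 + 4*V - V) + 0*(-4) = (3 + 3*V) + 0 = 3 + 3*V)
-3423 - N(-36, -43) = -3423 - (3 + 3*(-36)) = -3423 - (3 - 108) = -3423 - 1*(-105) = -3423 + 105 = -3318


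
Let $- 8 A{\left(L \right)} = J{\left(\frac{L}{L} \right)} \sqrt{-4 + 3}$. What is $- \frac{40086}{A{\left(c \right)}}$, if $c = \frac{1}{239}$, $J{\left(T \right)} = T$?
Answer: $- 320688 i \approx - 3.2069 \cdot 10^{5} i$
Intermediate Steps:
$c = \frac{1}{239} \approx 0.0041841$
$A{\left(L \right)} = - \frac{i}{8}$ ($A{\left(L \right)} = - \frac{\frac{L}{L} \sqrt{-4 + 3}}{8} = - \frac{1 \sqrt{-1}}{8} = - \frac{1 i}{8} = - \frac{i}{8}$)
$- \frac{40086}{A{\left(c \right)}} = - \frac{40086}{\left(- \frac{1}{8}\right) i} = - 40086 \cdot 8 i = - 320688 i$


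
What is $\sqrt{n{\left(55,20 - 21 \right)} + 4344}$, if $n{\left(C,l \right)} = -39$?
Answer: $\sqrt{4305} \approx 65.613$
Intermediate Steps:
$\sqrt{n{\left(55,20 - 21 \right)} + 4344} = \sqrt{-39 + 4344} = \sqrt{4305}$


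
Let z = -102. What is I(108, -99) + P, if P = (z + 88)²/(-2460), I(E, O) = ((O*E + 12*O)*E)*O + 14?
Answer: 78117898961/615 ≈ 1.2702e+8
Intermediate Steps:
I(E, O) = 14 + E*O*(12*O + E*O) (I(E, O) = ((E*O + 12*O)*E)*O + 14 = ((12*O + E*O)*E)*O + 14 = (E*(12*O + E*O))*O + 14 = E*O*(12*O + E*O) + 14 = 14 + E*O*(12*O + E*O))
P = -49/615 (P = (-102 + 88)²/(-2460) = (-14)²*(-1/2460) = 196*(-1/2460) = -49/615 ≈ -0.079675)
I(108, -99) + P = (14 + 108²*(-99)² + 12*108*(-99)²) - 49/615 = (14 + 11664*9801 + 12*108*9801) - 49/615 = (14 + 114318864 + 12702096) - 49/615 = 127020974 - 49/615 = 78117898961/615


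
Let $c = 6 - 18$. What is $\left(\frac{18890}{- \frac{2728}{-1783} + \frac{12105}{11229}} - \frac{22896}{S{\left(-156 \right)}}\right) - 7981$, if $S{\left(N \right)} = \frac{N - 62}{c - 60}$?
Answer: $- \frac{15746456319475}{1897178681} \approx -8299.9$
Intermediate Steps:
$c = -12$
$S{\left(N \right)} = \frac{31}{36} - \frac{N}{72}$ ($S{\left(N \right)} = \frac{N - 62}{-12 - 60} = \frac{-62 + N}{-72} = \left(-62 + N\right) \left(- \frac{1}{72}\right) = \frac{31}{36} - \frac{N}{72}$)
$\left(\frac{18890}{- \frac{2728}{-1783} + \frac{12105}{11229}} - \frac{22896}{S{\left(-156 \right)}}\right) - 7981 = \left(\frac{18890}{- \frac{2728}{-1783} + \frac{12105}{11229}} - \frac{22896}{\frac{31}{36} - - \frac{13}{6}}\right) - 7981 = \left(\frac{18890}{\left(-2728\right) \left(- \frac{1}{1783}\right) + 12105 \cdot \frac{1}{11229}} - \frac{22896}{\frac{31}{36} + \frac{13}{6}}\right) - 7981 = \left(\frac{18890}{\frac{2728}{1783} + \frac{4035}{3743}} - \frac{22896}{\frac{109}{36}}\right) - 7981 = \left(\frac{18890}{\frac{17405309}{6673769}} - \frac{824256}{109}\right) - 7981 = \left(18890 \cdot \frac{6673769}{17405309} - \frac{824256}{109}\right) - 7981 = \left(\frac{126067496410}{17405309} - \frac{824256}{109}\right) - 7981 = - \frac{605073266414}{1897178681} - 7981 = - \frac{15746456319475}{1897178681}$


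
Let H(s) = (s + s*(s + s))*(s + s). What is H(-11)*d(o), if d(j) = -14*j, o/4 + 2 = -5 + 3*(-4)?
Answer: -5407248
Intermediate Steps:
o = -76 (o = -8 + 4*(-5 + 3*(-4)) = -8 + 4*(-5 - 12) = -8 + 4*(-17) = -8 - 68 = -76)
H(s) = 2*s*(s + 2*s²) (H(s) = (s + s*(2*s))*(2*s) = (s + 2*s²)*(2*s) = 2*s*(s + 2*s²))
H(-11)*d(o) = ((-11)²*(2 + 4*(-11)))*(-14*(-76)) = (121*(2 - 44))*1064 = (121*(-42))*1064 = -5082*1064 = -5407248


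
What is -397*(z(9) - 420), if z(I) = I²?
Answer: 134583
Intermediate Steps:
-397*(z(9) - 420) = -397*(9² - 420) = -397*(81 - 420) = -397*(-339) = 134583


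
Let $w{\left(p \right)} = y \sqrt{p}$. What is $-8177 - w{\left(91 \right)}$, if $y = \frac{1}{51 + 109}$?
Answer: $-8177 - \frac{\sqrt{91}}{160} \approx -8177.1$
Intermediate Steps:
$y = \frac{1}{160} \approx 0.00625$
$w{\left(p \right)} = \frac{\sqrt{p}}{160}$
$-8177 - w{\left(91 \right)} = -8177 - \frac{\sqrt{91}}{160}$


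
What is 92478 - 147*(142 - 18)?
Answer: 74250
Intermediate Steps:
92478 - 147*(142 - 18) = 92478 - 147*124 = 92478 - 18228 = 74250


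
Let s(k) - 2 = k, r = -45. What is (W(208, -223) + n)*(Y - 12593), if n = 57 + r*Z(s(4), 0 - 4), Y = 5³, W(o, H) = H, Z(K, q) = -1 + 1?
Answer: 2069688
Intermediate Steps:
s(k) = 2 + k
Z(K, q) = 0
Y = 125
n = 57 (n = 57 - 45*0 = 57 + 0 = 57)
(W(208, -223) + n)*(Y - 12593) = (-223 + 57)*(125 - 12593) = -166*(-12468) = 2069688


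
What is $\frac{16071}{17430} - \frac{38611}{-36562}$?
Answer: $\frac{105048136}{53106305} \approx 1.9781$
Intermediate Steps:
$\frac{16071}{17430} - \frac{38611}{-36562} = 16071 \cdot \frac{1}{17430} - - \frac{38611}{36562} = \frac{5357}{5810} + \frac{38611}{36562} = \frac{105048136}{53106305}$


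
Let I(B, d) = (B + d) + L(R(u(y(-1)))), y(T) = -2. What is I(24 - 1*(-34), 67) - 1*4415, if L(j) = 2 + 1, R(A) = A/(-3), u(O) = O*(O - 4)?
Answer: -4287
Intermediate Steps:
u(O) = O*(-4 + O)
R(A) = -A/3 (R(A) = A*(-1/3) = -A/3)
L(j) = 3
I(B, d) = 3 + B + d (I(B, d) = (B + d) + 3 = 3 + B + d)
I(24 - 1*(-34), 67) - 1*4415 = (3 + (24 - 1*(-34)) + 67) - 1*4415 = (3 + (24 + 34) + 67) - 4415 = (3 + 58 + 67) - 4415 = 128 - 4415 = -4287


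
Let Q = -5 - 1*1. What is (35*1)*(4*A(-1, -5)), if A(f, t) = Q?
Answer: -840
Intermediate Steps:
Q = -6 (Q = -5 - 1 = -6)
A(f, t) = -6
(35*1)*(4*A(-1, -5)) = (35*1)*(4*(-6)) = 35*(-24) = -840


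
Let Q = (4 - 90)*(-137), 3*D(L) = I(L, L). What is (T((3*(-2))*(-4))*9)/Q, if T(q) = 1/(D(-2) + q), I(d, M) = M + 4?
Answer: 27/871868 ≈ 3.0968e-5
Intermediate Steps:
I(d, M) = 4 + M
D(L) = 4/3 + L/3 (D(L) = (4 + L)/3 = 4/3 + L/3)
T(q) = 1/(2/3 + q) (T(q) = 1/((4/3 + (1/3)*(-2)) + q) = 1/((4/3 - 2/3) + q) = 1/(2/3 + q))
Q = 11782 (Q = -86*(-137) = 11782)
(T((3*(-2))*(-4))*9)/Q = ((3/(2 + 3*((3*(-2))*(-4))))*9)/11782 = ((3/(2 + 3*(-6*(-4))))*9)*(1/11782) = ((3/(2 + 3*24))*9)*(1/11782) = ((3/(2 + 72))*9)*(1/11782) = ((3/74)*9)*(1/11782) = (27/74)*(1/11782) = 27/871868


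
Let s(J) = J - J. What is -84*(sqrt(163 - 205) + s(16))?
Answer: -84*I*sqrt(42) ≈ -544.38*I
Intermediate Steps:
s(J) = 0
-84*(sqrt(163 - 205) + s(16)) = -84*(sqrt(163 - 205) + 0) = -84*(sqrt(-42) + 0) = -84*(I*sqrt(42) + 0) = -84*I*sqrt(42)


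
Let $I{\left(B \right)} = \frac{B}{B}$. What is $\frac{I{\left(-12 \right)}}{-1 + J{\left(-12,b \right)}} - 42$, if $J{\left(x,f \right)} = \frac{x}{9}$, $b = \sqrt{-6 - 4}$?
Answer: $- \frac{297}{7} \approx -42.429$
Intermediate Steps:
$I{\left(B \right)} = 1$
$b = i \sqrt{10}$ ($b = \sqrt{-10} = i \sqrt{10} \approx 3.1623 i$)
$J{\left(x,f \right)} = \frac{x}{9}$ ($J{\left(x,f \right)} = x \frac{1}{9} = \frac{x}{9}$)
$\frac{I{\left(-12 \right)}}{-1 + J{\left(-12,b \right)}} - 42 = \frac{1}{-1 + \frac{1}{9} \left(-12\right)} 1 - 42 = \frac{1}{-1 - \frac{4}{3}} \cdot 1 - 42 = \frac{1}{- \frac{7}{3}} \cdot 1 - 42 = \left(- \frac{3}{7}\right) 1 - 42 = - \frac{3}{7} - 42 = - \frac{297}{7}$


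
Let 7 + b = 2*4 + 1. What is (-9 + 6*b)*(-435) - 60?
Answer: -1365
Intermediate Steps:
b = 2 (b = -7 + (2*4 + 1) = -7 + (8 + 1) = -7 + 9 = 2)
(-9 + 6*b)*(-435) - 60 = (-9 + 6*2)*(-435) - 60 = (-9 + 12)*(-435) - 60 = 3*(-435) - 60 = -1305 - 60 = -1365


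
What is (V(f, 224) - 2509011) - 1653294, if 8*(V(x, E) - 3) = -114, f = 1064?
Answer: -16649265/4 ≈ -4.1623e+6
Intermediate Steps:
V(x, E) = -45/4 (V(x, E) = 3 + (⅛)*(-114) = 3 - 57/4 = -45/4)
(V(f, 224) - 2509011) - 1653294 = (-45/4 - 2509011) - 1653294 = -10036089/4 - 1653294 = -16649265/4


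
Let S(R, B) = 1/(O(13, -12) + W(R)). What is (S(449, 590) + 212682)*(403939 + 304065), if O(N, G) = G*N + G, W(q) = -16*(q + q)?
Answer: 547206654072551/3634 ≈ 1.5058e+11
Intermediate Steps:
W(q) = -32*q
O(N, G) = G + G*N
S(R, B) = 1/(-168 - 32*R) (S(R, B) = 1/(-12*(1 + 13) - 32*R) = 1/(-12*14 - 32*R) = 1/(-168 - 32*R))
(S(449, 590) + 212682)*(403939 + 304065) = (-1/(168 + 32*449) + 212682)*(403939 + 304065) = (-1/(168 + 14368) + 212682)*708004 = (-1/14536 + 212682)*708004 = (3091545551/14536)*708004 = 547206654072551/3634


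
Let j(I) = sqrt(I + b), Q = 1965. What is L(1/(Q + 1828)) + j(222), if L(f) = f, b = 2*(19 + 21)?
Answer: 1/3793 + sqrt(302) ≈ 17.378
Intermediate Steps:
b = 80 (b = 2*40 = 80)
j(I) = sqrt(80 + I) (j(I) = sqrt(I + 80) = sqrt(80 + I))
L(1/(Q + 1828)) + j(222) = 1/(1965 + 1828) + sqrt(80 + 222) = 1/3793 + sqrt(302)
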